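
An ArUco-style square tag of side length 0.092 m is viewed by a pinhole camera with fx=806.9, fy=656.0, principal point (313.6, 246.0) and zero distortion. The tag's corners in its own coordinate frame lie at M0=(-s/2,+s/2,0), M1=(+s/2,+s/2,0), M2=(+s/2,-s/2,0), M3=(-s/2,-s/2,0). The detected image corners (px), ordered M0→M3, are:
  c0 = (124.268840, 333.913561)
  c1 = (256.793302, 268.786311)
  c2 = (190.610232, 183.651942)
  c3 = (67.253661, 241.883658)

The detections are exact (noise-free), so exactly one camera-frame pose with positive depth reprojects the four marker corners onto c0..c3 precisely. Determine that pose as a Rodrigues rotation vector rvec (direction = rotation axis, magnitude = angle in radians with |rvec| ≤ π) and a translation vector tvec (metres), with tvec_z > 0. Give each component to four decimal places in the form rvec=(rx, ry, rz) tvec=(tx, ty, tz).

Intrinsics K: fx=806.9, fy=656.0, cx=313.6, cy=246.0
Marker side s = 0.092 m; corners in marker frame (Z=0):
  M0 = (-0.0460, +0.0460, 0)
  M1 = (+0.0460, +0.0460, 0)
  M2 = (+0.0460, -0.0460, 0)
  M3 = (-0.0460, -0.0460, 0)
Detected image corners:
  c0 = (124.268840, 333.913561) px
  c1 = (256.793302, 268.786311) px
  c2 = (190.610232, 183.651942) px
  c3 = (67.253661, 241.883658) px
Planar DLT: solve 8×8 A·h = b for H (H[2,2]=1):
  H  [+1424.96288 +528.16748 +159.14230]
  H  [-610.41283 +734.07923 +254.92604]
  H  [+0.22752 -0.88843 +1.00000]
B = K⁻¹H; ‖b₁‖=1.974293, ‖b₂‖=1.974293; λ = 2/(‖b₁‖+‖b₂‖) = 0.506510, sign → tz>0 ⇒ λ=+0.506510
r₁ = λ·B[:,0] = (+0.84970,-0.51453,+0.11524); r₂ = λ·B[:,1] = (+0.50643,+0.73555,-0.45000)
r₃ = r₁×r₂ = (+0.14677,+0.44072,+0.88556); SVD([r₁ r₂ r₃]) → R = UVᵀ:
  R  [+0.84970 +0.50643 +0.14677]
  R  [-0.51453 +0.73555 +0.44072]
  R  [+0.11524 -0.45000 +0.88556]
t = (-0.09696, +0.00689, +0.50651) m
tr R = 2.470805; θ = arccos((tr R − 1)/2) = 0.744536 rad = 42.659°
axis k = ((R−Rᵀ)₃₂, (R−Rᵀ)₁₃, (R−Rᵀ)₂₁) / (2 sinθ) = (-0.657230, +0.023267, -0.753331)
rvec = θ·k = (-0.489331, +0.017323, -0.560882)

rvec=(-0.4893, 0.0173, -0.5609) tvec=(-0.0970, 0.0069, 0.5065)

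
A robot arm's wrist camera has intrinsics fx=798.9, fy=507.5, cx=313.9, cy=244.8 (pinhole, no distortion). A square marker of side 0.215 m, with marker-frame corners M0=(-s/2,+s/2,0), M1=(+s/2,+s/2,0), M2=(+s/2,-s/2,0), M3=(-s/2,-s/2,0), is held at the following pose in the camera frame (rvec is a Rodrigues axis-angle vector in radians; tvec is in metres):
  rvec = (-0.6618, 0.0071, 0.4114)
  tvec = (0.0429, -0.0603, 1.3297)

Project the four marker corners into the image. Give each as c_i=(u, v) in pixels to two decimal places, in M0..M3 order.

c0=(253.95, 235.50) c1=(378.80, 267.44) c2=(419.26, 209.05) c3=(304.92, 181.22)

Intrinsics K: fx=798.9, fy=507.5, cx=313.9, cy=244.8
Marker side s = 0.215 m; corners in marker frame (Z=0):
  M0 = (-0.1075, +0.1075, 0)
  M1 = (+0.1075, +0.1075, 0)
  M2 = (+0.1075, -0.1075, 0)
  M3 = (-0.1075, -0.1075, 0)
rvec = (-0.6618, 0.0071, 0.4114), |rvec| = θ = 0.77928 rad = 44.650°
Rodrigues: sinθ=0.70277, 1−cosθ=0.28858; R = I + sinθ·[k]× + (1−cosθ)·[k]×²:
    [+0.91955 -0.37324 -0.12298]
    [+0.36877 +0.71144 +0.59821]
    [-0.13578 -0.59543 +0.79185]
t = (0.0429, -0.0603, 1.3297) m
M0: Pc = R·M0+t = (-0.09607, -0.02346, +1.28029); u = 798.9·(-0.09607)/1.28029 + 313.9 = 253.9494, v = 507.5·(-0.02346)/1.28029 + 244.8 = 235.4993
M1: Pc = R·M1+t = (+0.10163, +0.05582, +1.25109); u = 798.9·(+0.10163)/1.25109 + 313.9 = 378.7958, v = 507.5·(+0.05582)/1.25109 + 244.8 = 267.4444
M2: Pc = R·M2+t = (+0.18187, -0.09714, +1.37911); u = 798.9·(+0.18187)/1.37911 + 313.9 = 419.2574, v = 507.5·(-0.09714)/1.37911 + 244.8 = 209.0546
M3: Pc = R·M3+t = (-0.01583, -0.17642, +1.40831); u = 798.9·(-0.01583)/1.40831 + 313.9 = 304.9211, v = 507.5·(-0.17642)/1.40831 + 244.8 = 181.2237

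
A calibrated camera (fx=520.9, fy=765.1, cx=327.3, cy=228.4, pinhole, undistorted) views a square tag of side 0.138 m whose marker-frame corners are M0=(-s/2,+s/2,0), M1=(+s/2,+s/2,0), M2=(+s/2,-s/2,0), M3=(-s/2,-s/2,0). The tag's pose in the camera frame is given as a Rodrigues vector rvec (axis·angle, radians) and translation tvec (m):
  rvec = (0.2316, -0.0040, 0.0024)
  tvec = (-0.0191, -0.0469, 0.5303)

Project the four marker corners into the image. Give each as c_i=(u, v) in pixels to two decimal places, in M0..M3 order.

c0=(243.04, 256.61) c1=(374.68, 256.95) c2=(377.99, 59.07) c3=(238.25, 58.48)

Intrinsics K: fx=520.9, fy=765.1, cx=327.3, cy=228.4
Marker side s = 0.138 m; corners in marker frame (Z=0):
  M0 = (-0.0690, +0.0690, 0)
  M1 = (+0.0690, +0.0690, 0)
  M2 = (+0.0690, -0.0690, 0)
  M3 = (-0.0690, -0.0690, 0)
rvec = (0.2316, -0.0040, 0.0024), |rvec| = θ = 0.23165 rad = 13.272°
Rodrigues: sinθ=0.22958, 1−cosθ=0.02671; R = I + sinθ·[k]× + (1−cosθ)·[k]×²:
    [+0.99999 -0.00284 -0.00369]
    [+0.00192 +0.97330 -0.22954]
    [+0.00424 +0.22953 +0.97329]
t = (-0.0191, -0.0469, 0.5303) m
M0: Pc = R·M0+t = (-0.08830, +0.02013, +0.54584); u = 520.9·(-0.08830)/0.54584 + 327.3 = 243.0399, v = 765.1·(+0.02013)/0.54584 + 228.4 = 256.6091
M1: Pc = R·M1+t = (+0.04970, +0.02039, +0.54643); u = 520.9·(+0.04970)/0.54643 + 327.3 = 374.6811, v = 765.1·(+0.02039)/0.54643 + 228.4 = 256.9494
M2: Pc = R·M2+t = (+0.05010, -0.11393, +0.51476); u = 520.9·(+0.05010)/0.51476 + 327.3 = 377.9932, v = 765.1·(-0.11393)/0.51476 + 228.4 = 59.0686
M3: Pc = R·M3+t = (-0.08790, -0.11419, +0.51417); u = 520.9·(-0.08790)/0.51417 + 327.3 = 238.2461, v = 765.1·(-0.11419)/0.51417 + 228.4 = 58.4821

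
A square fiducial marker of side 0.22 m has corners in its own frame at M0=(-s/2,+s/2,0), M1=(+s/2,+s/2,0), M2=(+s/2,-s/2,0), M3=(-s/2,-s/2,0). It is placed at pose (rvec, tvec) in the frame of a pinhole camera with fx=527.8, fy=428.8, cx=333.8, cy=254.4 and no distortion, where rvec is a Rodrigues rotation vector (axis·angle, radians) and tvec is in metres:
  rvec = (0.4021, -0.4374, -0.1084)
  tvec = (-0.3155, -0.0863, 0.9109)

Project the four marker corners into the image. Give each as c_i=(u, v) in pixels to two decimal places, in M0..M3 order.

Intrinsics K: fx=527.8, fy=428.8, cx=333.8, cy=254.4
Marker side s = 0.22 m; corners in marker frame (Z=0):
  M0 = (-0.1100, +0.1100, 0)
  M1 = (+0.1100, +0.1100, 0)
  M2 = (+0.1100, -0.1100, 0)
  M3 = (-0.1100, -0.1100, 0)
rvec = (0.4021, -0.4374, -0.1084), |rvec| = θ = 0.60395 rad = 34.604°
Rodrigues: sinθ=0.56790, 1−cosθ=0.17690; R = I + sinθ·[k]× + (1−cosθ)·[k]×²:
    [+0.90151 +0.01663 -0.43243]
    [-0.18723 +0.91589 -0.35510]
    [+0.39015 +0.40109 +0.82880]
t = (-0.3155, -0.0863, 0.9109) m
M0: Pc = R·M0+t = (-0.41284, +0.03504, +0.91210); u = 527.8·(-0.41284)/0.91210 + 333.8 = 94.9067, v = 428.8·(+0.03504)/0.91210 + 254.4 = 270.8743
M1: Pc = R·M1+t = (-0.21450, -0.00615, +0.99794); u = 527.8·(-0.21450)/0.99794 + 333.8 = 220.3507, v = 428.8·(-0.00615)/0.99794 + 254.4 = 251.7585
M2: Pc = R·M2+t = (-0.21816, -0.20764, +0.90970); u = 527.8·(-0.21816)/0.90970 + 333.8 = 207.2233, v = 428.8·(-0.20764)/0.90970 + 254.4 = 156.5243
M3: Pc = R·M3+t = (-0.41650, -0.16645, +0.82386); u = 527.8·(-0.41650)/0.82386 + 333.8 = 66.9759, v = 428.8·(-0.16645)/0.82386 + 254.4 = 167.7657

c0=(94.91, 270.87) c1=(220.35, 251.76) c2=(207.22, 156.52) c3=(66.98, 167.77)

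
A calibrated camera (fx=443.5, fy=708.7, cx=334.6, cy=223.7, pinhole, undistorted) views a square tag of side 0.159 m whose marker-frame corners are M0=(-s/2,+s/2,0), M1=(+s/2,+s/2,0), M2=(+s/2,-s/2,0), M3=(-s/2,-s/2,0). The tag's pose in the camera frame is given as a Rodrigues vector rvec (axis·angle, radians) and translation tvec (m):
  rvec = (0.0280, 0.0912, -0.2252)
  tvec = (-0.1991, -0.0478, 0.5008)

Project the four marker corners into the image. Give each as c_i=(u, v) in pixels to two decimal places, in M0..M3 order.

Intrinsics K: fx=443.5, fy=708.7, cx=334.6, cy=223.7
Marker side s = 0.159 m; corners in marker frame (Z=0):
  M0 = (-0.0795, +0.0795, 0)
  M1 = (+0.0795, +0.0795, 0)
  M2 = (+0.0795, -0.0795, 0)
  M3 = (-0.0795, -0.0795, 0)
rvec = (0.0280, 0.0912, -0.2252), |rvec| = θ = 0.24457 rad = 14.013°
Rodrigues: sinθ=0.24214, 1−cosθ=0.02976; R = I + sinθ·[k]× + (1−cosθ)·[k]×²:
    [+0.97063 +0.22423 +0.08716]
    [-0.22169 +0.97438 -0.03794]
    [-0.09343 +0.01750 +0.99547]
t = (-0.1991, -0.0478, 0.5008) m
M0: Pc = R·M0+t = (-0.25844, +0.04729, +0.50962); u = 443.5·(-0.25844)/0.50962 + 334.6 = 109.6918, v = 708.7·(+0.04729)/0.50962 + 223.7 = 289.4602
M1: Pc = R·M1+t = (-0.10411, +0.01204, +0.49476); u = 443.5·(-0.10411)/0.49476 + 334.6 = 241.2785, v = 708.7·(+0.01204)/0.49476 + 223.7 = 240.9442
M2: Pc = R·M2+t = (-0.13976, -0.14289, +0.49198); u = 443.5·(-0.13976)/0.49198 + 334.6 = 208.6110, v = 708.7·(-0.14289)/0.49198 + 223.7 = 17.8700
M3: Pc = R·M3+t = (-0.29409, -0.10764, +0.50684); u = 443.5·(-0.29409)/0.50684 + 334.6 = 77.2592, v = 708.7·(-0.10764)/0.50684 + 223.7 = 73.1908

c0=(109.69, 289.46) c1=(241.28, 240.94) c2=(208.61, 17.87) c3=(77.26, 73.19)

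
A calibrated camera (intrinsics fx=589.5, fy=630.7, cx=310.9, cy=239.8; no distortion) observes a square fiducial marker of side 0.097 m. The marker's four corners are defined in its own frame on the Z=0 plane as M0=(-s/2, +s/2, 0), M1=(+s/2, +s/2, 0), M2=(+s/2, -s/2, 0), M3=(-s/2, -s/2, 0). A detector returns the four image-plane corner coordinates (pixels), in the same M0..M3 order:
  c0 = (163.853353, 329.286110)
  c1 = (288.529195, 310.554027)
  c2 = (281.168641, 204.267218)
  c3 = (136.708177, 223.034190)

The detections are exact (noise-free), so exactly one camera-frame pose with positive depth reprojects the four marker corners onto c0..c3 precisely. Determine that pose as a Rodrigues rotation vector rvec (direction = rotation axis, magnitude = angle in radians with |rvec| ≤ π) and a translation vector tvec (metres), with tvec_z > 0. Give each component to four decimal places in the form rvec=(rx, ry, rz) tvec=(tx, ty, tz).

rvec=(0.6849, -0.1504, -0.0840) tvec=(-0.0668, 0.0209, 0.4286)

Intrinsics K: fx=589.5, fy=630.7, cx=310.9, cy=239.8
Marker side s = 0.097 m; corners in marker frame (Z=0):
  M0 = (-0.0485, +0.0485, 0)
  M1 = (+0.0485, +0.0485, 0)
  M2 = (+0.0485, -0.0485, 0)
  M3 = (-0.0485, -0.0485, 0)
Detected image corners:
  c0 = (163.853353, 329.286110) px
  c1 = (288.529195, 310.554027) px
  c2 = (281.168641, 204.267218) px
  c3 = (136.708177, 223.034190) px
Planar DLT: solve 8×8 A·h = b for H (H[2,2]=1):
  H  [+1436.14179 +499.14883 +219.02770]
  H  [-124.39820 +1491.09834 +270.48869]
  H  [+0.25820 +1.48260 +1.00000]
B = K⁻¹H; ‖b₁‖=2.333254, ‖b₂‖=2.333254; λ = 2/(‖b₁‖+‖b₂‖) = 0.428586, sign → tz>0 ⇒ λ=+0.428586
r₁ = λ·B[:,0] = (+0.98576,-0.12661,+0.11066); r₂ = λ·B[:,1] = (+0.02778,+0.77167,+0.63542)
r₃ = r₁×r₂ = (-0.16584,-0.62330,+0.76420); SVD([r₁ r₂ r₃]) → R = UVᵀ:
  R  [+0.98576 +0.02778 -0.16584]
  R  [-0.12661 +0.77167 -0.62330]
  R  [+0.11066 +0.63542 +0.76420]
t = (-0.06679, +0.02085, +0.42859) m
tr R = 2.521623; θ = arccos((tr R − 1)/2) = 0.706234 rad = 40.464°
axis k = ((R−Rᵀ)₃₂, (R−Rᵀ)₁₃, (R−Rᵀ)₂₁) / (2 sinθ) = (+0.969778, -0.213029, -0.118947)
rvec = θ·k = (+0.684890, -0.150448, -0.084004)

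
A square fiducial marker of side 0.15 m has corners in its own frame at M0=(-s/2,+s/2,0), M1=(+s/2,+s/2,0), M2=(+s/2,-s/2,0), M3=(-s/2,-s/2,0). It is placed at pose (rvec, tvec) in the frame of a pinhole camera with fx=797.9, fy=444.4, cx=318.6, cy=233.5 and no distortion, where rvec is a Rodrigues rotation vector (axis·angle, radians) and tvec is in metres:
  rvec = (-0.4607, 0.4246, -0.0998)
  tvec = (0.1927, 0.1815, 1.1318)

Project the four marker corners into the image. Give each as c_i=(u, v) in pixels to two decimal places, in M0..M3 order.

c0=(406.82, 337.11) c1=(513.02, 330.84) c2=(501.60, 272.75) c3=(401.95, 281.39)

Intrinsics K: fx=797.9, fy=444.4, cx=318.6, cy=233.5
Marker side s = 0.15 m; corners in marker frame (Z=0):
  M0 = (-0.0750, +0.0750, 0)
  M1 = (+0.0750, +0.0750, 0)
  M2 = (+0.0750, -0.0750, 0)
  M3 = (-0.0750, -0.0750, 0)
rvec = (-0.4607, 0.4246, -0.0998), |rvec| = θ = 0.63442 rad = 36.350°
Rodrigues: sinθ=0.59271, 1−cosθ=0.19458; R = I + sinθ·[k]× + (1−cosθ)·[k]×²:
    [+0.90803 -0.00133 +0.41891]
    [-0.18781 +0.89257 +0.40993]
    [-0.37446 -0.45090 +0.81023]
t = (0.1927, 0.1815, 1.1318) m
M0: Pc = R·M0+t = (+0.12450, +0.26253, +1.12607); u = 797.9·(+0.12450)/1.12607 + 318.6 = 406.8160, v = 444.4·(+0.26253)/1.12607 + 233.5 = 337.1064
M1: Pc = R·M1+t = (+0.26070, +0.23436, +1.06990); u = 797.9·(+0.26070)/1.06990 + 318.6 = 513.0242, v = 444.4·(+0.23436)/1.06990 + 233.5 = 330.8442
M2: Pc = R·M2+t = (+0.26090, +0.10047, +1.13753); u = 797.9·(+0.26090)/1.13753 + 318.6 = 501.6043, v = 444.4·(+0.10047)/1.13753 + 233.5 = 272.7511
M3: Pc = R·M3+t = (+0.12470, +0.12864, +1.19370); u = 797.9·(+0.12470)/1.19370 + 318.6 = 401.9512, v = 444.4·(+0.12864)/1.19370 + 233.5 = 281.3920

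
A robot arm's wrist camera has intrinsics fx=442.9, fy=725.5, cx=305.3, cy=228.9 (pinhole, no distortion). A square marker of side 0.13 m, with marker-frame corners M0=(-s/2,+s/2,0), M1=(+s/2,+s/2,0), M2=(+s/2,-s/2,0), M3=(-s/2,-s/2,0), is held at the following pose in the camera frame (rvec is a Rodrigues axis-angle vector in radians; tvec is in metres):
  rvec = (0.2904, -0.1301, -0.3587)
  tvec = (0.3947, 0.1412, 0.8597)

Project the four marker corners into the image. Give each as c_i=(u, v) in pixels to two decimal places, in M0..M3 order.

Intrinsics K: fx=442.9, fy=725.5, cx=305.3, cy=228.9
Marker side s = 0.13 m; corners in marker frame (Z=0):
  M0 = (-0.0650, +0.0650, 0)
  M1 = (+0.0650, +0.0650, 0)
  M2 = (+0.0650, -0.0650, 0)
  M3 = (-0.0650, -0.0650, 0)
rvec = (0.2904, -0.1301, -0.3587), |rvec| = θ = 0.47950 rad = 27.474°
Rodrigues: sinθ=0.46134, 1−cosθ=0.11278; R = I + sinθ·[k]× + (1−cosθ)·[k]×²:
    [+0.92859 +0.32658 -0.17626]
    [-0.36364 +0.89553 -0.25651]
    [+0.07408 +0.30229 +0.95033]
t = (0.3947, 0.1412, 0.8597) m
M0: Pc = R·M0+t = (+0.35557, +0.22305, +0.87453); u = 442.9·(+0.35557)/0.87453 + 305.3 = 485.3751, v = 725.5·(+0.22305)/0.87453 + 228.9 = 413.9356
M1: Pc = R·M1+t = (+0.47629, +0.17577, +0.88416); u = 442.9·(+0.47629)/0.88416 + 305.3 = 543.8837, v = 725.5·(+0.17577)/0.88416 + 228.9 = 373.1299
M2: Pc = R·M2+t = (+0.43383, +0.05935, +0.84487); u = 442.9·(+0.43383)/0.84487 + 305.3 = 532.7248, v = 725.5·(+0.05935)/0.84487 + 228.9 = 279.8682
M3: Pc = R·M3+t = (+0.31311, +0.10663, +0.83524); u = 442.9·(+0.31311)/0.83524 + 305.3 = 471.3347, v = 725.5·(+0.10663)/0.83524 + 228.9 = 321.5185

c0=(485.38, 413.94) c1=(543.88, 373.13) c2=(532.72, 279.87) c3=(471.33, 321.52)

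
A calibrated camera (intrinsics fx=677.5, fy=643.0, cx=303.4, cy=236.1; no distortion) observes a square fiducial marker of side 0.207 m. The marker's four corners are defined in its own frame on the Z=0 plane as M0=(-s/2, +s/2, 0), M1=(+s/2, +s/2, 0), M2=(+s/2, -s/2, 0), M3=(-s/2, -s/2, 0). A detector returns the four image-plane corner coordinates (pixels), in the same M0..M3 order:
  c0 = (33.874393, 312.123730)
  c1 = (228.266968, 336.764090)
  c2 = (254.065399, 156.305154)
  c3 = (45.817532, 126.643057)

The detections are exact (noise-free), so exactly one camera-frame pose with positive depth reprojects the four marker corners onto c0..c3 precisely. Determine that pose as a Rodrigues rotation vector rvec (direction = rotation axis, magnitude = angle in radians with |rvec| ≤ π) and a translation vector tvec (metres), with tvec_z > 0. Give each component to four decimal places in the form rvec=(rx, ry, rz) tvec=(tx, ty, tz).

rvec=(0.2441, -0.0399, 0.1487) tvec=(-0.1675, 0.0002, 0.6989)

Intrinsics K: fx=677.5, fy=643.0, cx=303.4, cy=236.1
Marker side s = 0.207 m; corners in marker frame (Z=0):
  M0 = (-0.1035, +0.1035, 0)
  M1 = (+0.1035, +0.1035, 0)
  M2 = (+0.1035, -0.1035, 0)
  M3 = (-0.1035, -0.1035, 0)
Detected image corners:
  c0 = (33.874393, 312.123730) px
  c1 = (228.266968, 336.764090) px
  c2 = (254.065399, 156.305154) px
  c3 = (45.817532, 126.643057) px
Planar DLT: solve 8×8 A·h = b for H (H[2,2]=1):
  H  [+982.92004 -43.65157 +141.02932]
  H  [+149.86642 +963.05485 +236.29535]
  H  [+0.08211 +0.34017 +1.00000]
B = K⁻¹H; ‖b₁‖=1.430878, ‖b₂‖=1.430878; λ = 2/(‖b₁‖+‖b₂‖) = 0.698872, sign → tz>0 ⇒ λ=+0.698872
r₁ = λ·B[:,0] = (+0.98823,+0.14182,+0.05738); r₂ = λ·B[:,1] = (-0.15149,+0.95944,+0.23774)
r₃ = r₁×r₂ = (-0.02134,-0.24363,+0.96963); SVD([r₁ r₂ r₃]) → R = UVᵀ:
  R  [+0.98823 -0.15149 -0.02134]
  R  [+0.14182 +0.95944 -0.24363]
  R  [+0.05738 +0.23774 +0.96963]
t = (-0.16749, +0.00021, +0.69887) m
tr R = 2.917305; θ = arccos((tr R − 1)/2) = 0.288568 rad = 16.534°
axis k = ((R−Rᵀ)₃₂, (R−Rᵀ)₁₃, (R−Rᵀ)₂₁) / (2 sinθ) = (+0.845750, -0.138319, +0.515340)
rvec = θ·k = (+0.244056, -0.039914, +0.148710)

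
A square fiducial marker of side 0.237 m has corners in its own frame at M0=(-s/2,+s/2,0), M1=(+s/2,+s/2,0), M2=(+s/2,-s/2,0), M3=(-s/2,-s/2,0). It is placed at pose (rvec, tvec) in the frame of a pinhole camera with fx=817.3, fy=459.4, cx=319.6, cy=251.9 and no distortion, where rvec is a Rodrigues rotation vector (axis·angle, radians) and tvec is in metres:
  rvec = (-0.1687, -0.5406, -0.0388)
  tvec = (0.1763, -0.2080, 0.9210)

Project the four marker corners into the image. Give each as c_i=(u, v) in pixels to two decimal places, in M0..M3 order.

Intrinsics K: fx=817.3, fy=459.4, cx=319.6, cy=251.9
Marker side s = 0.237 m; corners in marker frame (Z=0):
  M0 = (-0.1185, +0.1185, 0)
  M1 = (+0.1185, +0.1185, 0)
  M2 = (+0.1185, -0.1185, 0)
  M3 = (-0.1185, -0.1185, 0)
rvec = (-0.1687, -0.5406, -0.0388), |rvec| = θ = 0.56764 rad = 32.523°
Rodrigues: sinθ=0.53764, 1−cosθ=0.15683; R = I + sinθ·[k]× + (1−cosθ)·[k]×²:
    [+0.85702 +0.08114 -0.50885]
    [+0.00764 +0.98542 +0.16999]
    [+0.51522 -0.14958 +0.84391]
t = (0.1763, -0.2080, 0.9210) m
M0: Pc = R·M0+t = (+0.08436, -0.09213, +0.84222); u = 817.3·(+0.08436)/0.84222 + 319.6 = 401.4612, v = 459.4·(-0.09213)/0.84222 + 251.9 = 201.6447
M1: Pc = R·M1+t = (+0.28747, -0.09032, +0.96433); u = 817.3·(+0.28747)/0.96433 + 319.6 = 563.2422, v = 459.4·(-0.09032)/0.96433 + 251.9 = 208.8707
M2: Pc = R·M2+t = (+0.26824, -0.32387, +0.99978); u = 817.3·(+0.26824)/0.99978 + 319.6 = 538.8833, v = 459.4·(-0.32387)/0.99978 + 251.9 = 103.0827
M3: Pc = R·M3+t = (+0.06513, -0.32568, +0.87767); u = 817.3·(+0.06513)/0.87767 + 319.6 = 380.2478, v = 459.4·(-0.32568)/0.87767 + 251.9 = 81.4308

c0=(401.46, 201.64) c1=(563.24, 208.87) c2=(538.88, 103.08) c3=(380.25, 81.43)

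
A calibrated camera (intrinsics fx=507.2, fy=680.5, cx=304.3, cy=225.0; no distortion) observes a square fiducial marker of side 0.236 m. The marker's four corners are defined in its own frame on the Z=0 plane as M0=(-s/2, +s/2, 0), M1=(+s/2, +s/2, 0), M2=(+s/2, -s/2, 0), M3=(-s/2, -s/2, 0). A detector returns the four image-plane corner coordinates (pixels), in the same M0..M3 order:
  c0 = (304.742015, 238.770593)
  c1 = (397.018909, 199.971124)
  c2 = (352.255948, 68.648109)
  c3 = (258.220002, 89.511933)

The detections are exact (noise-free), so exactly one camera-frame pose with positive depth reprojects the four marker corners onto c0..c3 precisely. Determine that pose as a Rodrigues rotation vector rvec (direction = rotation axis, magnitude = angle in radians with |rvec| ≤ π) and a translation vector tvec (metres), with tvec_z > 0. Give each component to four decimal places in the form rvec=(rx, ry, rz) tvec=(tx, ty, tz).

rvec=(-0.2748, -0.5097, -0.3386) tvec=(0.0526, -0.1172, 1.0220)

Intrinsics K: fx=507.2, fy=680.5, cx=304.3, cy=225.0
Marker side s = 0.236 m; corners in marker frame (Z=0):
  M0 = (-0.1180, +0.1180, 0)
  M1 = (+0.1180, +0.1180, 0)
  M2 = (+0.1180, -0.1180, 0)
  M3 = (-0.1180, -0.1180, 0)
Detected image corners:
  c0 = (304.742015, 238.770593) px
  c1 = (397.018909, 199.971124) px
  c2 = (352.255948, 68.648109) px
  c3 = (258.220002, 89.511933) px
Planar DLT: solve 8×8 A·h = b for H (H[2,2]=1):
  H  [+560.80755 +138.09233 +330.38822]
  H  [-50.14196 +567.12683 +146.94497]
  H  [+0.50602 -0.16791 +1.00000]
B = K⁻¹H; ‖b₁‖=0.978519, ‖b₂‖=0.978519; λ = 2/(‖b₁‖+‖b₂‖) = 1.021952, sign → tz>0 ⇒ λ=+1.021952
r₁ = λ·B[:,0] = (+0.81971,-0.24628,+0.51712); r₂ = λ·B[:,1] = (+0.38119,+0.90843,-0.17160)
r₃ = r₁×r₂ = (-0.42751,+0.33779,+0.83853); SVD([r₁ r₂ r₃]) → R = UVᵀ:
  R  [+0.81971 +0.38119 -0.42751]
  R  [-0.24628 +0.90843 +0.33779]
  R  [+0.51712 -0.17160 +0.83853]
t = (+0.05256, -0.11722, +1.02195) m
tr R = 2.566674; θ = arccos((tr R − 1)/2) = 0.670780 rad = 38.433°
axis k = ((R−Rᵀ)₃₂, (R−Rᵀ)₁₃, (R−Rᵀ)₂₁) / (2 sinθ) = (-0.409740, -0.759843, -0.504729)
rvec = θ·k = (-0.274845, -0.509688, -0.338562)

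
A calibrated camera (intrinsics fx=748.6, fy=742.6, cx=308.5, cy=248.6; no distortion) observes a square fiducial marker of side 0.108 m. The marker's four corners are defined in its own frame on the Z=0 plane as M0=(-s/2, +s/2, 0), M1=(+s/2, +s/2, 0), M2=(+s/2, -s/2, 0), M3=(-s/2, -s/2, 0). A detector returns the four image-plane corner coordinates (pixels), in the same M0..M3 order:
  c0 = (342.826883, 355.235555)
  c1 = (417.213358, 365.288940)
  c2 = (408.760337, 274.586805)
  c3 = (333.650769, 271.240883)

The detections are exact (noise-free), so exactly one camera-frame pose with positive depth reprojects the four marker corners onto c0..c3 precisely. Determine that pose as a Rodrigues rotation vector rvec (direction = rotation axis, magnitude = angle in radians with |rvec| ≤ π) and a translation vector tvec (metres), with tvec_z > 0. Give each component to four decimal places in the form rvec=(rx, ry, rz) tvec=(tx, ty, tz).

Intrinsics K: fx=748.6, fy=742.6, cx=308.5, cy=248.6
Marker side s = 0.108 m; corners in marker frame (Z=0):
  M0 = (-0.0540, +0.0540, 0)
  M1 = (+0.0540, +0.0540, 0)
  M2 = (+0.0540, -0.0540, 0)
  M3 = (-0.0540, -0.0540, 0)
Detected image corners:
  c0 = (342.826883, 355.235555) px
  c1 = (417.213358, 365.288940) px
  c2 = (408.760337, 274.586805) px
  c3 = (333.650769, 271.240883) px
Planar DLT: solve 8×8 A·h = b for H (H[2,2]=1):
  H  [+419.97113 +147.47966 +374.19243]
  H  [-167.02141 +862.96971 +316.86972]
  H  [-0.72444 +0.17500 +1.00000]
B = K⁻¹H; ‖b₁‖=1.124256, ‖b₂‖=1.124256; λ = 2/(‖b₁‖+‖b₂‖) = 0.889477, sign → tz>0 ⇒ λ=+0.889477
r₁ = λ·B[:,0] = (+0.76455,+0.01566,-0.64437); r₂ = λ·B[:,1] = (+0.11109,+0.98154,+0.15566)
r₃ = r₁×r₂ = (+0.63492,-0.19059,+0.74870); SVD([r₁ r₂ r₃]) → R = UVᵀ:
  R  [+0.76455 +0.11109 +0.63492]
  R  [+0.01566 +0.98154 -0.19059]
  R  [-0.64437 +0.15566 +0.74870]
t = (+0.07805, +0.08177, +0.88948) m
tr R = 2.494799; θ = arccos((tr R − 1)/2) = 0.726657 rad = 41.634°
axis k = ((R−Rᵀ)₃₂, (R−Rᵀ)₁₃, (R−Rᵀ)₂₁) / (2 sinθ) = (+0.260582, +0.962777, -0.071816)
rvec = θ·k = (+0.189354, +0.699609, -0.052186)

rvec=(0.1894, 0.6996, -0.0522) tvec=(0.0781, 0.0818, 0.8895)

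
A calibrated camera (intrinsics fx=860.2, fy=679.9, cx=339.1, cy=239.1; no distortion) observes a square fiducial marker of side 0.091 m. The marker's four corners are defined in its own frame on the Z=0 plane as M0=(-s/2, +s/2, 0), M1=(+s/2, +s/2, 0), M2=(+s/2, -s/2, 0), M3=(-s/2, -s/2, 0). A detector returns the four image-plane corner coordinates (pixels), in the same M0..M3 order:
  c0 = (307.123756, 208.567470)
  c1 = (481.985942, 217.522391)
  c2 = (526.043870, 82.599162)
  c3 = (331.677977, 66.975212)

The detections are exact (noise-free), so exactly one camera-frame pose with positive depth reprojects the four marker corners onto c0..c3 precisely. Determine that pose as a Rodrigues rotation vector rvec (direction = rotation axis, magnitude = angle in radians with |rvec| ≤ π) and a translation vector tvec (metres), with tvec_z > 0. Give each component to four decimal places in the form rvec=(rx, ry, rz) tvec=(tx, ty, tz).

Intrinsics K: fx=860.2, fy=679.9, cx=339.1, cy=239.1
Marker side s = 0.091 m; corners in marker frame (Z=0):
  M0 = (-0.0455, +0.0455, 0)
  M1 = (+0.0455, +0.0455, 0)
  M2 = (+0.0455, -0.0455, 0)
  M3 = (-0.0455, -0.0455, 0)
Detected image corners:
  c0 = (307.123756, 208.567470) px
  c1 = (481.985942, 217.522391) px
  c2 = (526.043870, 82.599162) px
  c3 = (331.677977, 66.975212) px
Planar DLT: solve 8×8 A·h = b for H (H[2,2]=1):
  H  [+2195.57633 +131.05991 +412.50464]
  H  [+193.41887 +1696.92466 +147.93051]
  H  [+0.41994 +1.23898 +1.00000]
B = K⁻¹H; ‖b₁‖=2.427376, ‖b₂‖=2.427376; λ = 2/(‖b₁‖+‖b₂‖) = 0.411967, sign → tz>0 ⇒ λ=+0.411967
r₁ = λ·B[:,0] = (+0.98331,+0.05636,+0.17300); r₂ = λ·B[:,1] = (-0.13845,+0.84871,+0.51042)
r₃ = r₁×r₂ = (-0.11806,-0.52585,+0.84234); SVD([r₁ r₂ r₃]) → R = UVᵀ:
  R  [+0.98331 -0.13845 -0.11806]
  R  [+0.05636 +0.84871 -0.52585]
  R  [+0.17300 +0.51042 +0.84234]
t = (+0.03515, -0.05524, +0.41197) m
tr R = 2.674360; θ = arccos((tr R − 1)/2) = 0.578690 rad = 33.156°
axis k = ((R−Rᵀ)₃₂, (R−Rᵀ)₁₃, (R−Rᵀ)₂₁) / (2 sinθ) = (+0.947355, -0.266088, +0.178089)
rvec = θ·k = (+0.548225, -0.153982, +0.103058)

rvec=(0.5482, -0.1540, 0.1031) tvec=(0.0352, -0.0552, 0.4120)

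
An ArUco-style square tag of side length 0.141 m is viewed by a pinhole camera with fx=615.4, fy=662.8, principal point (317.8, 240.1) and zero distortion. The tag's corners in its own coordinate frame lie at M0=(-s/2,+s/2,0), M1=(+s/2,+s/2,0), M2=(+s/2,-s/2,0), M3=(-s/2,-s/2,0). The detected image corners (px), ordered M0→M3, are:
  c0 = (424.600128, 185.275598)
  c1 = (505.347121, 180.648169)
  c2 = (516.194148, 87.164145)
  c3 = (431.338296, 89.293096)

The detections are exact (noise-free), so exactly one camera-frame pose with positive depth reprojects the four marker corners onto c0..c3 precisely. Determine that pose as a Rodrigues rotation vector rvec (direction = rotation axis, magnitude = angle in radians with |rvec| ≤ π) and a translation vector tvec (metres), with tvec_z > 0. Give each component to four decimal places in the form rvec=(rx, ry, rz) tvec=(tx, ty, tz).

Intrinsics K: fx=615.4, fy=662.8, cx=317.8, cy=240.1
Marker side s = 0.141 m; corners in marker frame (Z=0):
  M0 = (-0.0705, +0.0705, 0)
  M1 = (+0.0705, +0.0705, 0)
  M2 = (+0.0705, -0.0705, 0)
  M3 = (-0.0705, -0.0705, 0)
Detected image corners:
  c0 = (424.600128, 185.275598) px
  c1 = (505.347121, 180.648169) px
  c2 = (516.194148, 87.164145) px
  c3 = (431.338296, 89.293096) px
Planar DLT: solve 8×8 A·h = b for H (H[2,2]=1):
  H  [+680.90237 +112.60994 +469.83904]
  H  [+2.97556 +722.34777 +136.81768]
  H  [+0.20036 +0.37321 +1.00000]
B = K⁻¹H; ‖b₁‖=1.025052, ‖b₂‖=1.025052; λ = 2/(‖b₁‖+‖b₂‖) = 0.975560, sign → tz>0 ⇒ λ=+0.975560
r₁ = λ·B[:,0] = (+0.97846,-0.06643,+0.19546); r₂ = λ·B[:,1] = (-0.00951,+0.93131,+0.36409)
r₃ = r₁×r₂ = (-0.20622,-0.35811,+0.91062); SVD([r₁ r₂ r₃]) → R = UVᵀ:
  R  [+0.97846 -0.00951 -0.20622]
  R  [-0.06643 +0.93131 -0.35811]
  R  [+0.19546 +0.36409 +0.91062]
t = (+0.24102, -0.15202, +0.97556) m
tr R = 2.820397; θ = arccos((tr R − 1)/2) = 0.427034 rad = 24.467°
axis k = ((R−Rᵀ)₃₂, (R−Rᵀ)₁₃, (R−Rᵀ)₂₁) / (2 sinθ) = (+0.871855, -0.484919, -0.068715)
rvec = θ·k = (+0.372312, -0.207077, -0.029343)

rvec=(0.3723, -0.2071, -0.0293) tvec=(0.2410, -0.1520, 0.9756)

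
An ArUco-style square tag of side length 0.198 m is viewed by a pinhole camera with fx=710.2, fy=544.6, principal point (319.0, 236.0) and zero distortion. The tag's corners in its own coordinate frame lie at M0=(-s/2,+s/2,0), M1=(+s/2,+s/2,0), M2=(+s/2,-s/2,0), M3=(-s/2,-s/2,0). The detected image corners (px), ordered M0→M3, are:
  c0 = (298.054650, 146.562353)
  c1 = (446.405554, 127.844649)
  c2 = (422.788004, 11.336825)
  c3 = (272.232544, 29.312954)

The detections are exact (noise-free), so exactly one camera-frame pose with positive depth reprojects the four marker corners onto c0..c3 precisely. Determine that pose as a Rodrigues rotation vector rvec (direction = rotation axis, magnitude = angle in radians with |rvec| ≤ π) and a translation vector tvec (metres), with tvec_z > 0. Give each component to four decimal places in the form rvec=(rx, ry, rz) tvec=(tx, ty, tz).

Intrinsics K: fx=710.2, fy=544.6, cx=319.0, cy=236.0
Marker side s = 0.198 m; corners in marker frame (Z=0):
  M0 = (-0.0990, +0.0990, 0)
  M1 = (+0.0990, +0.0990, 0)
  M2 = (+0.0990, -0.0990, 0)
  M3 = (-0.0990, -0.0990, 0)
Detected image corners:
  c0 = (298.054650, 146.562353) px
  c1 = (446.405554, 127.844649) px
  c2 = (422.788004, 11.336825) px
  c3 = (272.232544, 29.312954) px
Planar DLT: solve 8×8 A·h = b for H (H[2,2]=1):
  H  [+770.11891 +149.09651 +360.26811]
  H  [-89.31581 +595.60057 +79.11570]
  H  [+0.04263 +0.06745 +1.00000]
B = K⁻¹H; ‖b₁‖=1.081577, ‖b₂‖=1.081577; λ = 2/(‖b₁‖+‖b₂‖) = 0.924576, sign → tz>0 ⇒ λ=+0.924576
r₁ = λ·B[:,0] = (+0.98488,-0.16871,+0.03942); r₂ = λ·B[:,1] = (+0.16609,+0.98414,+0.06236)
r₃ = r₁×r₂ = (-0.04931,-0.05487,+0.99728); SVD([r₁ r₂ r₃]) → R = UVᵀ:
  R  [+0.98488 +0.16609 -0.04931]
  R  [-0.16871 +0.98414 -0.05487]
  R  [+0.03942 +0.06236 +0.99728]
t = (+0.05372, -0.26634, +0.92458) m
tr R = 2.966288; θ = arccos((tr R − 1)/2) = 0.183866 rad = 10.535°
axis k = ((R−Rᵀ)₃₂, (R−Rᵀ)₁₃, (R−Rᵀ)₂₁) / (2 sinθ) = (+0.320597, -0.242652, -0.915608)
rvec = θ·k = (+0.058947, -0.044615, -0.168350)

rvec=(0.0589, -0.0446, -0.1683) tvec=(0.0537, -0.2663, 0.9246)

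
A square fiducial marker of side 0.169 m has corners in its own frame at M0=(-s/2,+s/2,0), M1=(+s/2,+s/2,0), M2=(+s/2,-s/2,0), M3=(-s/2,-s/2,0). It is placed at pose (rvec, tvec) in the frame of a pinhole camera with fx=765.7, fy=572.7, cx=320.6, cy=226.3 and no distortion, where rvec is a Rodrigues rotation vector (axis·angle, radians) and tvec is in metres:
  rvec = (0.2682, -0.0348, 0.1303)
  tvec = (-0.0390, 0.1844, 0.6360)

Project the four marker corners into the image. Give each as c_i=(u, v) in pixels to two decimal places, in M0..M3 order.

c0=(163.69, 449.43) c1=(359.32, 464.57) c2=(389.93, 331.98) c3=(180.53, 313.85)

Intrinsics K: fx=765.7, fy=572.7, cx=320.6, cy=226.3
Marker side s = 0.169 m; corners in marker frame (Z=0):
  M0 = (-0.0845, +0.0845, 0)
  M1 = (+0.0845, +0.0845, 0)
  M2 = (+0.0845, -0.0845, 0)
  M3 = (-0.0845, -0.0845, 0)
rvec = (0.2682, -0.0348, 0.1303), |rvec| = θ = 0.30020 rad = 17.200°
Rodrigues: sinθ=0.29571, 1−cosθ=0.04472; R = I + sinθ·[k]× + (1−cosθ)·[k]×²:
    [+0.99097 -0.13298 -0.01694]
    [+0.12372 +0.95588 -0.26644]
    [+0.05162 +0.26194 +0.96370]
t = (-0.0390, 0.1844, 0.6360) m
M0: Pc = R·M0+t = (-0.13397, +0.25472, +0.65377); u = 765.7·(-0.13397)/0.65377 + 320.6 = 163.6887, v = 572.7·(+0.25472)/0.65377 + 226.3 = 449.4308
M1: Pc = R·M1+t = (+0.03350, +0.27563, +0.66250); u = 765.7·(+0.03350)/0.66250 + 320.6 = 359.3188, v = 572.7·(+0.27563)/0.66250 + 226.3 = 464.5672
M2: Pc = R·M2+t = (+0.05597, +0.11408, +0.61823); u = 765.7·(+0.05597)/0.61823 + 320.6 = 389.9265, v = 572.7·(+0.11408)/0.61823 + 226.3 = 331.9812
M3: Pc = R·M3+t = (-0.11150, +0.09317, +0.60950); u = 765.7·(-0.11150)/0.60950 + 320.6 = 180.5260, v = 572.7·(+0.09317)/0.60950 + 226.3 = 313.8478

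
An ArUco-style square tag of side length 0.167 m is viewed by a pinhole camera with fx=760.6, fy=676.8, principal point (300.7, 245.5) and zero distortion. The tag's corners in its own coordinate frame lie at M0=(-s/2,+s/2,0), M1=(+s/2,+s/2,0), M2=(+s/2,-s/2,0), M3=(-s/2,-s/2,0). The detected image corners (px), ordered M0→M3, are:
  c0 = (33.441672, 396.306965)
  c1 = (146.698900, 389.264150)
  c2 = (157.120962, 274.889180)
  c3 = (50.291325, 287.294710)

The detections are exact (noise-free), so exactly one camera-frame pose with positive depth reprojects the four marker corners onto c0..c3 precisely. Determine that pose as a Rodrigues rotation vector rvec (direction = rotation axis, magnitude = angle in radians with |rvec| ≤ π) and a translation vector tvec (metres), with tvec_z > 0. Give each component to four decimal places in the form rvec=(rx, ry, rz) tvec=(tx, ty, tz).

rvec=(-0.3914, 0.3456, -0.0655) tvec=(-0.2662, 0.1309, 0.9873)

Intrinsics K: fx=760.6, fy=676.8, cx=300.7, cy=245.5
Marker side s = 0.167 m; corners in marker frame (Z=0):
  M0 = (-0.0835, +0.0835, 0)
  M1 = (+0.0835, +0.0835, 0)
  M2 = (+0.0835, -0.0835, 0)
  M3 = (-0.0835, -0.0835, 0)
Detected image corners:
  c0 = (33.441672, 396.306965) px
  c1 = (146.698900, 389.264150) px
  c2 = (157.120962, 274.889180) px
  c3 = (50.291325, 287.294710) px
Planar DLT: solve 8×8 A·h = b for H (H[2,2]=1):
  H  [+627.17495 -119.91463 +95.63330]
  H  [-167.04946 +537.12644 +335.25252]
  H  [-0.32142 -0.38959 +1.00000]
B = K⁻¹H; ‖b₁‖=1.012872, ‖b₂‖=1.012872; λ = 2/(‖b₁‖+‖b₂‖) = 0.987291, sign → tz>0 ⇒ λ=+0.987291
r₁ = λ·B[:,0] = (+0.93956,-0.12858,-0.31733); r₂ = λ·B[:,1] = (-0.00359,+0.92306,-0.38464)
r₃ = r₁×r₂ = (+0.34237,+0.36253,+0.86681); SVD([r₁ r₂ r₃]) → R = UVᵀ:
  R  [+0.93956 -0.00359 +0.34237]
  R  [-0.12858 +0.92306 +0.36253]
  R  [-0.31733 -0.38464 +0.86681]
t = (-0.26619, +0.13093, +0.98729) m
tr R = 2.729426; θ = arccos((tr R − 1)/2) = 0.526218 rad = 30.150°
axis k = ((R−Rᵀ)₃₂, (R−Rᵀ)₁₃, (R−Rᵀ)₂₁) / (2 sinθ) = (-0.743789, +0.656732, -0.124422)
rvec = θ·k = (-0.391395, +0.345584, -0.065473)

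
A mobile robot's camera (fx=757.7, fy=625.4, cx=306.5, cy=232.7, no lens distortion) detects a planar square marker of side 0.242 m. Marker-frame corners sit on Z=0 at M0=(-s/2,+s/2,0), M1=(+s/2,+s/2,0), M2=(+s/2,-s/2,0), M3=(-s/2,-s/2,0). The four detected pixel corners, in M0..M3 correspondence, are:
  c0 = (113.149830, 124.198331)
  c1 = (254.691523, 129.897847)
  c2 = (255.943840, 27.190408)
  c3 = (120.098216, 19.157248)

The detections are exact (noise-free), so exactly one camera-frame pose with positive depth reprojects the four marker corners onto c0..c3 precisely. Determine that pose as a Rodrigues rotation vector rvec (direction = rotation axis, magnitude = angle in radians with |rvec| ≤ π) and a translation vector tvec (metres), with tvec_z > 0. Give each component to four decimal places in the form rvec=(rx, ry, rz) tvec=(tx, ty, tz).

rvec=(-0.2250, -0.1418, 0.0102) tvec=(-0.2113, -0.3394, 1.3386)

Intrinsics K: fx=757.7, fy=625.4, cx=306.5, cy=232.7
Marker side s = 0.242 m; corners in marker frame (Z=0):
  M0 = (-0.1210, +0.1210, 0)
  M1 = (+0.1210, +0.1210, 0)
  M2 = (+0.1210, -0.1210, 0)
  M3 = (-0.1210, -0.1210, 0)
Detected image corners:
  c0 = (113.149830, 124.198331) px
  c1 = (254.691523, 129.897847) px
  c2 = (255.943840, 27.190408) px
  c3 = (120.098216, 19.157248) px
Planar DLT: solve 8×8 A·h = b for H (H[2,2]=1):
  H  [+592.19008 -47.78555 +186.88359]
  H  [+36.27080 +416.65555 +74.10688]
  H  [+0.10385 -0.16664 +1.00000]
B = K⁻¹H; ‖b₁‖=0.747061, ‖b₂‖=0.747061; λ = 2/(‖b₁‖+‖b₂‖) = 1.338580, sign → tz>0 ⇒ λ=+1.338580
r₁ = λ·B[:,0] = (+0.98995,+0.02591,+0.13901); r₂ = λ·B[:,1] = (+0.00581,+0.97479,-0.22306)
r₃ = r₁×r₂ = (-0.14129,+0.22162,+0.96484); SVD([r₁ r₂ r₃]) → R = UVᵀ:
  R  [+0.98995 +0.00581 -0.14129]
  R  [+0.02591 +0.97479 +0.22162]
  R  [+0.13901 -0.22306 +0.96484]
t = (-0.21132, -0.33945, +1.33858) m
tr R = 2.929582; θ = arccos((tr R − 1)/2) = 0.266149 rad = 15.249°
axis k = ((R−Rᵀ)₃₂, (R−Rᵀ)₁₃, (R−Rᵀ)₂₁) / (2 sinθ) = (-0.845348, -0.532849, +0.038207)
rvec = θ·k = (-0.224988, -0.141817, +0.010169)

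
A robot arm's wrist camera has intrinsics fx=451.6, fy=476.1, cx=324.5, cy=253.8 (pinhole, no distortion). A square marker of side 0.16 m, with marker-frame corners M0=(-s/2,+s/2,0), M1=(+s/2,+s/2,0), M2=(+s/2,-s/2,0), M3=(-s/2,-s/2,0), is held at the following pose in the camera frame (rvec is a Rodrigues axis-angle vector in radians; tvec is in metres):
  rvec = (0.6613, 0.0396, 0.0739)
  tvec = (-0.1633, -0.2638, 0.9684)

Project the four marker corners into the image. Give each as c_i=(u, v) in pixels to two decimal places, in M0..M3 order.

c0=(214.77, 156.88) c1=(285.39, 162.76) c2=(285.60, 87.74) c3=(207.44, 81.41)

Intrinsics K: fx=451.6, fy=476.1, cx=324.5, cy=253.8
Marker side s = 0.16 m; corners in marker frame (Z=0):
  M0 = (-0.0800, +0.0800, 0)
  M1 = (+0.0800, +0.0800, 0)
  M2 = (+0.0800, -0.0800, 0)
  M3 = (-0.0800, -0.0800, 0)
rvec = (0.6613, 0.0396, 0.0739), |rvec| = θ = 0.66659 rad = 38.193°
Rodrigues: sinθ=0.61831, 1−cosθ=0.21407; R = I + sinθ·[k]× + (1−cosθ)·[k]×²:
    [+0.99661 -0.05593 +0.06028]
    [+0.08116 +0.78669 -0.61199]
    [-0.01319 +0.61481 +0.78856]
t = (-0.1633, -0.2638, 0.9684) m
M0: Pc = R·M0+t = (-0.24750, -0.20736, +1.01864); u = 451.6·(-0.24750)/1.01864 + 324.5 = 214.7727, v = 476.1·(-0.20736)/1.01864 + 253.8 = 156.8834
M1: Pc = R·M1+t = (-0.08805, -0.19437, +1.01653); u = 451.6·(-0.08805)/1.01653 + 324.5 = 285.3852, v = 476.1·(-0.19437)/1.01653 + 253.8 = 162.7644
M2: Pc = R·M2+t = (-0.07910, -0.32024, +0.91816); u = 451.6·(-0.07910)/0.91816 + 324.5 = 285.5962, v = 476.1·(-0.32024)/0.91816 + 253.8 = 87.7427
M3: Pc = R·M3+t = (-0.23855, -0.33323, +0.92027); u = 451.6·(-0.23855)/0.92027 + 324.5 = 207.4352, v = 476.1·(-0.33323)/0.92027 + 253.8 = 81.4051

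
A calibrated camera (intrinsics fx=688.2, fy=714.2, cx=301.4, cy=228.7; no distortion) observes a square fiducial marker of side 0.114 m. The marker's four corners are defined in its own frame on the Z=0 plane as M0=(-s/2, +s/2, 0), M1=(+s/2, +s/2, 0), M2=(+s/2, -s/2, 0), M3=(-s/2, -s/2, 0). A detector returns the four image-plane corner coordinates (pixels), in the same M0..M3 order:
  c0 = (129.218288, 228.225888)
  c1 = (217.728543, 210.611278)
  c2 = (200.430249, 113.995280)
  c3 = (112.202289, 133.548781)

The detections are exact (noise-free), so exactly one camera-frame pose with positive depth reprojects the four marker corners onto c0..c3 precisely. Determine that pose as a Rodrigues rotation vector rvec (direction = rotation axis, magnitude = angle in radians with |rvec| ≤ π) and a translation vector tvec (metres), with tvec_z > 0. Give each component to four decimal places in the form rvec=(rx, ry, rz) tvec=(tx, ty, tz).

rvec=(0.0188, 0.1475, -0.1824) tvec=(-0.1666, -0.0668, 0.8374)

Intrinsics K: fx=688.2, fy=714.2, cx=301.4, cy=228.7
Marker side s = 0.114 m; corners in marker frame (Z=0):
  M0 = (-0.0570, +0.0570, 0)
  M1 = (+0.0570, +0.0570, 0)
  M2 = (+0.0570, -0.0570, 0)
  M3 = (-0.0570, -0.0570, 0)
Detected image corners:
  c0 = (129.218288, 228.225888) px
  c1 = (217.728543, 210.611278) px
  c2 = (200.430249, 113.995280) px
  c3 = (112.202289, 133.548781) px
Planar DLT: solve 8×8 A·h = b for H (H[2,2]=1):
  H  [+746.04730 +151.52204 +164.45313]
  H  [-193.31906 +839.99445 +171.70592]
  H  [-0.17660 +0.00627 +1.00000]
B = K⁻¹H; ‖b₁‖=1.194105, ‖b₂‖=1.194105; λ = 2/(‖b₁‖+‖b₂‖) = 0.837447, sign → tz>0 ⇒ λ=+0.837447
r₁ = λ·B[:,0] = (+0.97261,-0.17932,-0.14789); r₂ = λ·B[:,1] = (+0.18208,+0.98327,+0.00525)
r₃ = r₁×r₂ = (+0.14448,-0.03203,+0.98899); SVD([r₁ r₂ r₃]) → R = UVᵀ:
  R  [+0.97261 +0.18208 +0.14448]
  R  [-0.17932 +0.98327 -0.03203]
  R  [-0.14789 +0.00525 +0.98899]
t = (-0.16665, -0.06683, +0.83745) m
tr R = 2.944869; θ = arccos((tr R − 1)/2) = 0.235343 rad = 13.484°
axis k = ((R−Rᵀ)₃₂, (R−Rᵀ)₁₃, (R−Rᵀ)₂₁) / (2 sinθ) = (+0.079940, +0.626936, -0.774958)
rvec = θ·k = (+0.018813, +0.147545, -0.182381)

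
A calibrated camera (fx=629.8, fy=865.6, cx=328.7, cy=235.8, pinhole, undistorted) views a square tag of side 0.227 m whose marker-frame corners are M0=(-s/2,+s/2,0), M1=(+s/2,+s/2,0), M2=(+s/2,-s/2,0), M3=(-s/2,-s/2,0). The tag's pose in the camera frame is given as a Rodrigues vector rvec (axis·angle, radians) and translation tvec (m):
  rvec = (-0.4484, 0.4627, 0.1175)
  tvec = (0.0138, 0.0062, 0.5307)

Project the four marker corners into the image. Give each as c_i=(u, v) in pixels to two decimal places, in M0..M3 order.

c0=(198.79, 407.76) c1=(460.65, 452.85) c2=(495.48, 79.51) c3=(264.93, 102.42)

Intrinsics K: fx=629.8, fy=865.6, cx=328.7, cy=235.8
Marker side s = 0.227 m; corners in marker frame (Z=0):
  M0 = (-0.1135, +0.1135, 0)
  M1 = (+0.1135, +0.1135, 0)
  M2 = (+0.1135, -0.1135, 0)
  M3 = (-0.1135, -0.1135, 0)
rvec = (-0.4484, 0.4627, 0.1175), |rvec| = θ = 0.65495 rad = 37.526°
Rodrigues: sinθ=0.60912, 1−cosθ=0.20692; R = I + sinθ·[k]× + (1−cosθ)·[k]×²:
    [+0.89007 -0.20936 +0.40491]
    [+0.00920 +0.89635 +0.44325]
    [-0.45574 -0.39080 +0.79974]
t = (0.0138, 0.0062, 0.5307) m
M0: Pc = R·M0+t = (-0.11098, +0.10689, +0.53807); u = 629.8·(-0.11098)/0.53807 + 328.7 = 198.7946, v = 865.6·(+0.10689)/0.53807 + 235.8 = 407.7585
M1: Pc = R·M1+t = (+0.09106, +0.10898, +0.43462); u = 629.8·(+0.09106)/0.43462 + 328.7 = 460.6543, v = 865.6·(+0.10898)/0.43462 + 235.8 = 452.8475
M2: Pc = R·M2+t = (+0.13858, -0.09449, +0.52333); u = 629.8·(+0.13858)/0.52333 + 328.7 = 495.4798, v = 865.6·(-0.09449)/0.52333 + 235.8 = 79.5076
M3: Pc = R·M3+t = (-0.06346, -0.09658, +0.62678); u = 629.8·(-0.06346)/0.62678 + 328.7 = 264.9341, v = 865.6·(-0.09658)/0.62678 + 235.8 = 102.4213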